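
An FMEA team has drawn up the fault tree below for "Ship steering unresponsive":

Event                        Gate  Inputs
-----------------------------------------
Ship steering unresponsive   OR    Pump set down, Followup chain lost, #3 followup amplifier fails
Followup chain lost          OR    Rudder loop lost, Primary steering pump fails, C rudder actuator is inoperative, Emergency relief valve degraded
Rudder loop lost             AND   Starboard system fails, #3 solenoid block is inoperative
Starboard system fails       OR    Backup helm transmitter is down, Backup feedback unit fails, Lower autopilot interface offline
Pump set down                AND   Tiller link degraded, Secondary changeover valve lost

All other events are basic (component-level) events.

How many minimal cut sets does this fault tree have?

8

Pump set down [AND]: one cut set from each child combined → 1 × 1 = 1 cut set(s).
Starboard system fails [OR]: union of children's cut sets → 3 cut set(s).
Rudder loop lost [AND]: one cut set from each child combined → 3 × 1 = 3 cut set(s).
Followup chain lost [OR]: union of children's cut sets → 6 cut set(s).
Ship steering unresponsive [OR]: union of children's cut sets → 8 cut set(s).
Minimal cut sets: {Secondary changeover valve lost, Tiller link degraded}; {#3 solenoid block is inoperative, Backup helm transmitter is down}; {#3 solenoid block is inoperative, Backup feedback unit fails}; {#3 solenoid block is inoperative, Lower autopilot interface offline}; {Primary steering pump fails}; {C rudder actuator is inoperative}; {Emergency relief valve degraded}; {#3 followup amplifier fails}.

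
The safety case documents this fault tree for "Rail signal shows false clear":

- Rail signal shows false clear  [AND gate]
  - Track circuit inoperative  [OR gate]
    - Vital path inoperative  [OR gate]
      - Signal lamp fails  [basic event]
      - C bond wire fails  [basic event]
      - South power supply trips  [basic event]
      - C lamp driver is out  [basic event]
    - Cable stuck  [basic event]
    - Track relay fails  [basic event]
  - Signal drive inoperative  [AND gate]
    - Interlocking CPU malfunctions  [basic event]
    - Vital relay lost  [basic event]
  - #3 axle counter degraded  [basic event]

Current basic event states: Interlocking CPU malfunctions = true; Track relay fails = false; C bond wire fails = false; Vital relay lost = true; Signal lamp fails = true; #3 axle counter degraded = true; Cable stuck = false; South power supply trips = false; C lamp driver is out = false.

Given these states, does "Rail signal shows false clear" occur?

Vital path inoperative [OR]: Signal lamp fails=occurs, C bond wire fails=not, South power supply trips=not, C lamp driver is out=not → at least one input occurs → occurs.
Track circuit inoperative [OR]: Vital path inoperative=occurs, Cable stuck=not, Track relay fails=not → at least one input occurs → occurs.
Signal drive inoperative [AND]: Interlocking CPU malfunctions=occurs, Vital relay lost=occurs → all inputs occur → occurs.
Rail signal shows false clear [AND]: Track circuit inoperative=occurs, Signal drive inoperative=occurs, #3 axle counter degraded=occurs → all inputs occur → occurs.

Yes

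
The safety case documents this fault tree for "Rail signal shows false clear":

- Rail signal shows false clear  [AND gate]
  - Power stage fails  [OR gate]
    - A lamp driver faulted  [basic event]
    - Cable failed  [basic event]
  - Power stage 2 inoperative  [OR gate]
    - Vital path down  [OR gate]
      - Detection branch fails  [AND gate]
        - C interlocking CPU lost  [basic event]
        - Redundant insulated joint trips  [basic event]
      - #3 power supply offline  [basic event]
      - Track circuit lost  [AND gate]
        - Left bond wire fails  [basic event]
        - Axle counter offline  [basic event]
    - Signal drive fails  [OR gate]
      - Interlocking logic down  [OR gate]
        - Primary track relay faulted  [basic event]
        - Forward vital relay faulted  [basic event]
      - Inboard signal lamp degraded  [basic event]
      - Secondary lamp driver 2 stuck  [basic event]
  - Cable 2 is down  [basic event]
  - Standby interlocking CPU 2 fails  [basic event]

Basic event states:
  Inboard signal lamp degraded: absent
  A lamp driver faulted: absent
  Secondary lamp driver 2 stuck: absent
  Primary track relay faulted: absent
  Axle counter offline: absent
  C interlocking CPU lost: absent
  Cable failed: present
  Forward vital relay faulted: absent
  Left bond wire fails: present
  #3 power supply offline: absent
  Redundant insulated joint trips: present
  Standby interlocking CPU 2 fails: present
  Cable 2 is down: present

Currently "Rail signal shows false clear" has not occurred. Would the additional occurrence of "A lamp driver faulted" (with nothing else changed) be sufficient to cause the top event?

Counterfactual: set "A lamp driver faulted" to occurred.
Power stage fails [OR]: A lamp driver faulted=occurs, Cable failed=occurs → at least one input occurs → occurs.
Detection branch fails [AND]: C interlocking CPU lost=not, Redundant insulated joint trips=occurs → not all inputs occur → does not occur.
Track circuit lost [AND]: Left bond wire fails=occurs, Axle counter offline=not → not all inputs occur → does not occur.
Vital path down [OR]: Detection branch fails=not, #3 power supply offline=not, Track circuit lost=not → no input occurs → does not occur.
Interlocking logic down [OR]: Primary track relay faulted=not, Forward vital relay faulted=not → no input occurs → does not occur.
Signal drive fails [OR]: Interlocking logic down=not, Inboard signal lamp degraded=not, Secondary lamp driver 2 stuck=not → no input occurs → does not occur.
Power stage 2 inoperative [OR]: Vital path down=not, Signal drive fails=not → no input occurs → does not occur.
Rail signal shows false clear [AND]: Power stage fails=occurs, Power stage 2 inoperative=not, Cable 2 is down=occurs, Standby interlocking CPU 2 fails=occurs → not all inputs occur → does not occur.

No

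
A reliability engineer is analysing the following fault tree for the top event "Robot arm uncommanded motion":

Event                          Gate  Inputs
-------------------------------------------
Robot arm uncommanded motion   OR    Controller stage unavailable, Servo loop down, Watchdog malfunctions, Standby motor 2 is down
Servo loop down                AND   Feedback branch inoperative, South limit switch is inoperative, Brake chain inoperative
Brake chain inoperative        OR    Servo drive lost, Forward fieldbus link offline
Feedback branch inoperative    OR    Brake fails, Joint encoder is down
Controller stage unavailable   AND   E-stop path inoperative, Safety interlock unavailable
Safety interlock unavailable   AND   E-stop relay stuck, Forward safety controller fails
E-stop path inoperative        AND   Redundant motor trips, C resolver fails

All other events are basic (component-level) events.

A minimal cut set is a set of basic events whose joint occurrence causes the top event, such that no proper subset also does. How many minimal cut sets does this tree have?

7

E-stop path inoperative [AND]: one cut set from each child combined → 1 × 1 = 1 cut set(s).
Safety interlock unavailable [AND]: one cut set from each child combined → 1 × 1 = 1 cut set(s).
Controller stage unavailable [AND]: one cut set from each child combined → 1 × 1 = 1 cut set(s).
Feedback branch inoperative [OR]: union of children's cut sets → 2 cut set(s).
Brake chain inoperative [OR]: union of children's cut sets → 2 cut set(s).
Servo loop down [AND]: one cut set from each child combined → 2 × 1 × 2 = 4 cut set(s).
Robot arm uncommanded motion [OR]: union of children's cut sets → 7 cut set(s).
Minimal cut sets: {C resolver fails, E-stop relay stuck, Forward safety controller fails, Redundant motor trips}; {Brake fails, Servo drive lost, South limit switch is inoperative}; {Brake fails, Forward fieldbus link offline, South limit switch is inoperative}; {Joint encoder is down, Servo drive lost, South limit switch is inoperative}; {Forward fieldbus link offline, Joint encoder is down, South limit switch is inoperative}; {Watchdog malfunctions}; {Standby motor 2 is down}.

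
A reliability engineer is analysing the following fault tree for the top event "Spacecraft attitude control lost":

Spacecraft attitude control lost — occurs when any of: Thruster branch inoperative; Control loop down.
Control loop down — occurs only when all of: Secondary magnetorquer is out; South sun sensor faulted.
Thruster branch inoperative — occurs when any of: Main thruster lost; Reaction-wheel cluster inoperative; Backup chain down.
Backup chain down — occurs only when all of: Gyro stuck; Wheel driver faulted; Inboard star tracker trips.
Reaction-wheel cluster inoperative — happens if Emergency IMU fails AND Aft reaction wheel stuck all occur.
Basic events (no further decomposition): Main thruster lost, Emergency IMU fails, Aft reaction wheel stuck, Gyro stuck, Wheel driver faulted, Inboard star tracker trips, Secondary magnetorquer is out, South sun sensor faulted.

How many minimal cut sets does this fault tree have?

Reaction-wheel cluster inoperative [AND]: one cut set from each child combined → 1 × 1 = 1 cut set(s).
Backup chain down [AND]: one cut set from each child combined → 1 × 1 × 1 = 1 cut set(s).
Thruster branch inoperative [OR]: union of children's cut sets → 3 cut set(s).
Control loop down [AND]: one cut set from each child combined → 1 × 1 = 1 cut set(s).
Spacecraft attitude control lost [OR]: union of children's cut sets → 4 cut set(s).
Minimal cut sets: {Main thruster lost}; {Aft reaction wheel stuck, Emergency IMU fails}; {Gyro stuck, Inboard star tracker trips, Wheel driver faulted}; {Secondary magnetorquer is out, South sun sensor faulted}.

4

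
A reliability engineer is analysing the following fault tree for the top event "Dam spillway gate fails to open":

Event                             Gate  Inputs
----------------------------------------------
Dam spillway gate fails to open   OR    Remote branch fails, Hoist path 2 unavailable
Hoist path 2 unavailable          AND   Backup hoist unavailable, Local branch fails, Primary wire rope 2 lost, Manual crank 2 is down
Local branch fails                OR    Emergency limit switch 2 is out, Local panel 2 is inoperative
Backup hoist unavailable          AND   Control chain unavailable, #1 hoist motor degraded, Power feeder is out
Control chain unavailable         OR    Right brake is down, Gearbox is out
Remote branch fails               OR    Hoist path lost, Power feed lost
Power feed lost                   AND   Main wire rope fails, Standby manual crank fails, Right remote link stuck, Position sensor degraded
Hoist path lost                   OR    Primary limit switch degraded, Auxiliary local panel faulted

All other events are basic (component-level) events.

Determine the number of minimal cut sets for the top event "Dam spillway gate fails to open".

7

Hoist path lost [OR]: union of children's cut sets → 2 cut set(s).
Power feed lost [AND]: one cut set from each child combined → 1 × 1 × 1 × 1 = 1 cut set(s).
Remote branch fails [OR]: union of children's cut sets → 3 cut set(s).
Control chain unavailable [OR]: union of children's cut sets → 2 cut set(s).
Backup hoist unavailable [AND]: one cut set from each child combined → 2 × 1 × 1 = 2 cut set(s).
Local branch fails [OR]: union of children's cut sets → 2 cut set(s).
Hoist path 2 unavailable [AND]: one cut set from each child combined → 2 × 2 × 1 × 1 = 4 cut set(s).
Dam spillway gate fails to open [OR]: union of children's cut sets → 7 cut set(s).
Minimal cut sets: {Primary limit switch degraded}; {Auxiliary local panel faulted}; {Main wire rope fails, Position sensor degraded, Right remote link stuck, Standby manual crank fails}; {#1 hoist motor degraded, Emergency limit switch 2 is out, Manual crank 2 is down, Power feeder is out, Primary wire rope 2 lost, Right brake is down}; {#1 hoist motor degraded, Local panel 2 is inoperative, Manual crank 2 is down, Power feeder is out, Primary wire rope 2 lost, Right brake is down}; {#1 hoist motor degraded, Emergency limit switch 2 is out, Gearbox is out, Manual crank 2 is down, Power feeder is out, Primary wire rope 2 lost}; {#1 hoist motor degraded, Gearbox is out, Local panel 2 is inoperative, Manual crank 2 is down, Power feeder is out, Primary wire rope 2 lost}.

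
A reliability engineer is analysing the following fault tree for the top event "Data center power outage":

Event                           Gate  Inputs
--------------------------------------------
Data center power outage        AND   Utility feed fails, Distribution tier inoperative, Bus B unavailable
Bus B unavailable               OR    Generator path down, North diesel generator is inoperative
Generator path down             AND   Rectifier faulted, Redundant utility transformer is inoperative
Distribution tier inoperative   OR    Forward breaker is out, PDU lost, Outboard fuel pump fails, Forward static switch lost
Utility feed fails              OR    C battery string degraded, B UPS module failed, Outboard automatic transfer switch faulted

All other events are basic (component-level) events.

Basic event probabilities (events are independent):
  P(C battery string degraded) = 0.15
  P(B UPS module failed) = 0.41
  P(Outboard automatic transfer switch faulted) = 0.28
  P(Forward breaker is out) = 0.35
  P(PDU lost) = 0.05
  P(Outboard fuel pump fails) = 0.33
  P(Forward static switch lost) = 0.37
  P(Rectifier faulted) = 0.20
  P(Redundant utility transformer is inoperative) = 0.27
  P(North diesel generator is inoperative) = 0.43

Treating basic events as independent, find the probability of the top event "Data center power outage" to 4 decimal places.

0.2177

P(Utility feed fails) [OR] = 1 − (1−0.15) × (1−0.41) × (1−0.28) = 0.638920
P(Distribution tier inoperative) [OR] = 1 − (1−0.35) × (1−0.05) × (1−0.33) × (1−0.37) = 0.739353
P(Generator path down) [AND] = 0.20 × 0.27 = 0.054000
P(Bus B unavailable) [OR] = 1 − (1−0.054000) × (1−0.43) = 0.460780
P(Data center power outage) [AND] = 0.638920 × 0.739353 × 0.460780 = 0.217667
Rounded to 4 decimal places: P(Data center power outage) ≈ 0.2177.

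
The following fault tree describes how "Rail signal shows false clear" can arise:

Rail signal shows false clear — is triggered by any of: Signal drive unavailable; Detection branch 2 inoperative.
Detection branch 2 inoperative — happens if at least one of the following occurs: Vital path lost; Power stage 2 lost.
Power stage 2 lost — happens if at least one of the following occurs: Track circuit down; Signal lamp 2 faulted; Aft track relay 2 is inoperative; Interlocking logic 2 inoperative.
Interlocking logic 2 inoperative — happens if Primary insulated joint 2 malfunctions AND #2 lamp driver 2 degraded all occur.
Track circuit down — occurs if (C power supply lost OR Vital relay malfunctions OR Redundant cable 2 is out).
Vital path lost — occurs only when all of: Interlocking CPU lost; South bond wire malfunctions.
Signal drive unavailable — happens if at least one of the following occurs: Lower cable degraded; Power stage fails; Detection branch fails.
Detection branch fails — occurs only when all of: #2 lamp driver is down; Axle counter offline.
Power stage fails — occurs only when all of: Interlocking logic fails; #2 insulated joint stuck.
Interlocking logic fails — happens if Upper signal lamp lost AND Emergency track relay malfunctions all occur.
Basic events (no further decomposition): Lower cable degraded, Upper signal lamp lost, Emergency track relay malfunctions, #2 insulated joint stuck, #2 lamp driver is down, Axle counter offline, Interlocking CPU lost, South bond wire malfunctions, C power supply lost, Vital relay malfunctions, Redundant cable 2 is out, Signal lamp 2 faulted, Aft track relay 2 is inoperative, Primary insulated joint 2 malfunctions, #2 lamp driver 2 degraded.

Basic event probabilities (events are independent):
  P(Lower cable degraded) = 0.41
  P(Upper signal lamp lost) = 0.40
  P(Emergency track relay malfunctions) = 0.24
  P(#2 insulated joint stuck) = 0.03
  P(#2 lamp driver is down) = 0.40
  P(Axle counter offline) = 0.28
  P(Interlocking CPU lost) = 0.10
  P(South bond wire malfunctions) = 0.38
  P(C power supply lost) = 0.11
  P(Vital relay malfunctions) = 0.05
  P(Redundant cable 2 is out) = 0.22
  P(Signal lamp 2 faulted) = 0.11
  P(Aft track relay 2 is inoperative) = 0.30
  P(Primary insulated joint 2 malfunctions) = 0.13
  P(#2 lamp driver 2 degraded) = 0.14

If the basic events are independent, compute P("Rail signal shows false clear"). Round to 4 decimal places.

0.7973

P(Interlocking logic fails) [AND] = 0.40 × 0.24 = 0.096000
P(Power stage fails) [AND] = 0.096000 × 0.03 = 0.002880
P(Detection branch fails) [AND] = 0.40 × 0.28 = 0.112000
P(Signal drive unavailable) [OR] = 1 − (1−0.41) × (1−0.002880) × (1−0.112000) = 0.477589
P(Vital path lost) [AND] = 0.10 × 0.38 = 0.038000
P(Track circuit down) [OR] = 1 − (1−0.11) × (1−0.05) × (1−0.22) = 0.340510
P(Interlocking logic 2 inoperative) [AND] = 0.13 × 0.14 = 0.018200
P(Power stage 2 lost) [OR] = 1 − (1−0.340510) × (1−0.11) × (1−0.30) × (1−0.018200) = 0.596615
P(Detection branch 2 inoperative) [OR] = 1 − (1−0.038000) × (1−0.596615) = 0.611944
P(Rail signal shows false clear) [OR] = 1 − (1−0.477589) × (1−0.611944) = 0.797275
Rounded to 4 decimal places: P(Rail signal shows false clear) ≈ 0.7973.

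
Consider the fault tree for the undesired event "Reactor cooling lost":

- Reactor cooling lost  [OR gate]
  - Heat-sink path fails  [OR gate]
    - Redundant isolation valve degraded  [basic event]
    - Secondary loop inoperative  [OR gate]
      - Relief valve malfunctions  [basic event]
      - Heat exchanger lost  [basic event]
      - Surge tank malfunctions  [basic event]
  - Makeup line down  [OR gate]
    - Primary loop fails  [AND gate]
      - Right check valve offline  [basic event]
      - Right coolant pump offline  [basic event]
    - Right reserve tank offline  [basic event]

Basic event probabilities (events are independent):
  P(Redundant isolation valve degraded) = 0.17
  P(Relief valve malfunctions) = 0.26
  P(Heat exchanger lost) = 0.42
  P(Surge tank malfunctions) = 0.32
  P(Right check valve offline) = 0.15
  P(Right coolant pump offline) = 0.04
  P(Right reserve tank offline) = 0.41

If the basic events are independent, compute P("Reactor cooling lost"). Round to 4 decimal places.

P(Secondary loop inoperative) [OR] = 1 − (1−0.26) × (1−0.42) × (1−0.32) = 0.708144
P(Heat-sink path fails) [OR] = 1 − (1−0.17) × (1−0.708144) = 0.757760
P(Primary loop fails) [AND] = 0.15 × 0.04 = 0.006000
P(Makeup line down) [OR] = 1 − (1−0.006000) × (1−0.41) = 0.413540
P(Reactor cooling lost) [OR] = 1 − (1−0.757760) × (1−0.413540) = 0.857936
Rounded to 4 decimal places: P(Reactor cooling lost) ≈ 0.8579.

0.8579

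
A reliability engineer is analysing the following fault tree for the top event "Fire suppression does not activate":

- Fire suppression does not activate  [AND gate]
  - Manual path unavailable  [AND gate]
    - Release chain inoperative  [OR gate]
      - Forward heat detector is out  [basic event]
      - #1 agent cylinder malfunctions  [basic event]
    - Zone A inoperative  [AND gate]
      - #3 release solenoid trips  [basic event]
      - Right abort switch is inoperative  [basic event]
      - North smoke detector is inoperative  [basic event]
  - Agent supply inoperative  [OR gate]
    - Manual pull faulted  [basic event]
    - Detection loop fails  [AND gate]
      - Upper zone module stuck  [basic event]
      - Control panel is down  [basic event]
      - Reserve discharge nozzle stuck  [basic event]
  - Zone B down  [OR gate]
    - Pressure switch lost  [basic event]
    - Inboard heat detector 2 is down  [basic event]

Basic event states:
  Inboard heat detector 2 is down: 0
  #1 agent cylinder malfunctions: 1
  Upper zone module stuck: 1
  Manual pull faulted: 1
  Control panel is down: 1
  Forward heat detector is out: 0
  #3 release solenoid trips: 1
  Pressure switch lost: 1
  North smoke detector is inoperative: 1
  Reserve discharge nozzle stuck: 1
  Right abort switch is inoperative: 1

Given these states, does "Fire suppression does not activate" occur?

Release chain inoperative [OR]: Forward heat detector is out=not, #1 agent cylinder malfunctions=occurs → at least one input occurs → occurs.
Zone A inoperative [AND]: #3 release solenoid trips=occurs, Right abort switch is inoperative=occurs, North smoke detector is inoperative=occurs → all inputs occur → occurs.
Manual path unavailable [AND]: Release chain inoperative=occurs, Zone A inoperative=occurs → all inputs occur → occurs.
Detection loop fails [AND]: Upper zone module stuck=occurs, Control panel is down=occurs, Reserve discharge nozzle stuck=occurs → all inputs occur → occurs.
Agent supply inoperative [OR]: Manual pull faulted=occurs, Detection loop fails=occurs → at least one input occurs → occurs.
Zone B down [OR]: Pressure switch lost=occurs, Inboard heat detector 2 is down=not → at least one input occurs → occurs.
Fire suppression does not activate [AND]: Manual path unavailable=occurs, Agent supply inoperative=occurs, Zone B down=occurs → all inputs occur → occurs.

Yes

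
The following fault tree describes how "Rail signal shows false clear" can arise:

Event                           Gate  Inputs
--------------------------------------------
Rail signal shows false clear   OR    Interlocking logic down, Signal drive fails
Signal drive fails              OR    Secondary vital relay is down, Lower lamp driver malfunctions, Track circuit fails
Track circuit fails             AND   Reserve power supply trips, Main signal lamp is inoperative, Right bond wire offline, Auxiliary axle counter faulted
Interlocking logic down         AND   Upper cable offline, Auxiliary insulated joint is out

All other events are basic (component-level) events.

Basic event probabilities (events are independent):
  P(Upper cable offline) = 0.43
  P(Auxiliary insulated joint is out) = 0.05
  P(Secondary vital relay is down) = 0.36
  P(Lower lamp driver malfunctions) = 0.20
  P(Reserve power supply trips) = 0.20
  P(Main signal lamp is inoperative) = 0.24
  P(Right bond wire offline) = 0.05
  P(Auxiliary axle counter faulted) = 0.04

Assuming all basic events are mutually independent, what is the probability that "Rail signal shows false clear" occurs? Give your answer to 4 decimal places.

P(Interlocking logic down) [AND] = 0.43 × 0.05 = 0.021500
P(Track circuit fails) [AND] = 0.20 × 0.24 × 0.05 × 0.04 = 0.000096
P(Signal drive fails) [OR] = 1 − (1−0.36) × (1−0.20) × (1−0.000096) = 0.488049
P(Rail signal shows false clear) [OR] = 1 − (1−0.021500) × (1−0.488049) = 0.499056
Rounded to 4 decimal places: P(Rail signal shows false clear) ≈ 0.4991.

0.4991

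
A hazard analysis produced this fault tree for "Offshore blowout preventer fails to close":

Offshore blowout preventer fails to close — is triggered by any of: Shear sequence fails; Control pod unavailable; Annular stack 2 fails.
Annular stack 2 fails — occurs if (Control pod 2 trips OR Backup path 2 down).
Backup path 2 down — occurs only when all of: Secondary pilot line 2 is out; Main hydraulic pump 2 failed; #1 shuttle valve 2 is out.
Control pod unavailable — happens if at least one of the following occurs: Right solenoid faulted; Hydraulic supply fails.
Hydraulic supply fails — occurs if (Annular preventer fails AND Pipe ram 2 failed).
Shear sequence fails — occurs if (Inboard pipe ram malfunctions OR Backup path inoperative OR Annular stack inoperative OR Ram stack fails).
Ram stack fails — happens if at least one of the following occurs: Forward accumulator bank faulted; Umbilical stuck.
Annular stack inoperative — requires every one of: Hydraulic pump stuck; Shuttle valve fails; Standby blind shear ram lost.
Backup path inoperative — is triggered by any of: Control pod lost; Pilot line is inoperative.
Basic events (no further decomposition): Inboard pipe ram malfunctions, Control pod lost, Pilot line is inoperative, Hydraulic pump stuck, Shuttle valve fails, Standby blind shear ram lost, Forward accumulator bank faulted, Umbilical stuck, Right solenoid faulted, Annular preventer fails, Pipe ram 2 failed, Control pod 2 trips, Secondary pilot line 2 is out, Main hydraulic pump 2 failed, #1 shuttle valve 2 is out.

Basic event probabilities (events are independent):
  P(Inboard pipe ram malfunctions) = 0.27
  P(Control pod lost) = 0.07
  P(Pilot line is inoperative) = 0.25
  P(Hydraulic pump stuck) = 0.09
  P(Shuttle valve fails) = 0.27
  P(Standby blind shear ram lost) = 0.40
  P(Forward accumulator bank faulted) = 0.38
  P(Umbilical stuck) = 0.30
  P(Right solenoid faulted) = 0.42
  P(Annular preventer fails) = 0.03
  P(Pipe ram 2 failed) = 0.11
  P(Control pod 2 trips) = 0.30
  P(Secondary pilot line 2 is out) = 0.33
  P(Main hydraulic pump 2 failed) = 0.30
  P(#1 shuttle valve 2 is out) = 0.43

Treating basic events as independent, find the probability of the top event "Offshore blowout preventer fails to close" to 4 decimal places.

0.9152

P(Backup path inoperative) [OR] = 1 − (1−0.07) × (1−0.25) = 0.302500
P(Annular stack inoperative) [AND] = 0.09 × 0.27 × 0.40 = 0.009720
P(Ram stack fails) [OR] = 1 − (1−0.38) × (1−0.30) = 0.566000
P(Shear sequence fails) [OR] = 1 − (1−0.27) × (1−0.302500) × (1−0.009720) × (1−0.566000) = 0.781166
P(Hydraulic supply fails) [AND] = 0.03 × 0.11 = 0.003300
P(Control pod unavailable) [OR] = 1 − (1−0.42) × (1−0.003300) = 0.421914
P(Backup path 2 down) [AND] = 0.33 × 0.30 × 0.43 = 0.042570
P(Annular stack 2 fails) [OR] = 1 − (1−0.30) × (1−0.042570) = 0.329799
P(Offshore blowout preventer fails to close) [OR] = 1 − (1−0.781166) × (1−0.421914) × (1−0.329799) = 0.915216
Rounded to 4 decimal places: P(Offshore blowout preventer fails to close) ≈ 0.9152.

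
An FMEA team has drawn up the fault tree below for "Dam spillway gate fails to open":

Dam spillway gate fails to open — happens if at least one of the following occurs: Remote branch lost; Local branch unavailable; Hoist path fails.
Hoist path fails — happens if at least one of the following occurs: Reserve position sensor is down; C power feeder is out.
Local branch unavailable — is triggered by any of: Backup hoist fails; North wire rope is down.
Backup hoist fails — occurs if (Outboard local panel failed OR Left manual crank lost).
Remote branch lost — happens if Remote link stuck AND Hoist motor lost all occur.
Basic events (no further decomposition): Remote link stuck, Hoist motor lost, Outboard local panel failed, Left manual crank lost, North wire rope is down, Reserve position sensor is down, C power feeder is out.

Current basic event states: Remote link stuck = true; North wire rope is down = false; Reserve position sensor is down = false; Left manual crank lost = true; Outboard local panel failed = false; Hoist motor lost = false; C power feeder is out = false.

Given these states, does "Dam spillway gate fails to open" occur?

Yes

Remote branch lost [AND]: Remote link stuck=occurs, Hoist motor lost=not → not all inputs occur → does not occur.
Backup hoist fails [OR]: Outboard local panel failed=not, Left manual crank lost=occurs → at least one input occurs → occurs.
Local branch unavailable [OR]: Backup hoist fails=occurs, North wire rope is down=not → at least one input occurs → occurs.
Hoist path fails [OR]: Reserve position sensor is down=not, C power feeder is out=not → no input occurs → does not occur.
Dam spillway gate fails to open [OR]: Remote branch lost=not, Local branch unavailable=occurs, Hoist path fails=not → at least one input occurs → occurs.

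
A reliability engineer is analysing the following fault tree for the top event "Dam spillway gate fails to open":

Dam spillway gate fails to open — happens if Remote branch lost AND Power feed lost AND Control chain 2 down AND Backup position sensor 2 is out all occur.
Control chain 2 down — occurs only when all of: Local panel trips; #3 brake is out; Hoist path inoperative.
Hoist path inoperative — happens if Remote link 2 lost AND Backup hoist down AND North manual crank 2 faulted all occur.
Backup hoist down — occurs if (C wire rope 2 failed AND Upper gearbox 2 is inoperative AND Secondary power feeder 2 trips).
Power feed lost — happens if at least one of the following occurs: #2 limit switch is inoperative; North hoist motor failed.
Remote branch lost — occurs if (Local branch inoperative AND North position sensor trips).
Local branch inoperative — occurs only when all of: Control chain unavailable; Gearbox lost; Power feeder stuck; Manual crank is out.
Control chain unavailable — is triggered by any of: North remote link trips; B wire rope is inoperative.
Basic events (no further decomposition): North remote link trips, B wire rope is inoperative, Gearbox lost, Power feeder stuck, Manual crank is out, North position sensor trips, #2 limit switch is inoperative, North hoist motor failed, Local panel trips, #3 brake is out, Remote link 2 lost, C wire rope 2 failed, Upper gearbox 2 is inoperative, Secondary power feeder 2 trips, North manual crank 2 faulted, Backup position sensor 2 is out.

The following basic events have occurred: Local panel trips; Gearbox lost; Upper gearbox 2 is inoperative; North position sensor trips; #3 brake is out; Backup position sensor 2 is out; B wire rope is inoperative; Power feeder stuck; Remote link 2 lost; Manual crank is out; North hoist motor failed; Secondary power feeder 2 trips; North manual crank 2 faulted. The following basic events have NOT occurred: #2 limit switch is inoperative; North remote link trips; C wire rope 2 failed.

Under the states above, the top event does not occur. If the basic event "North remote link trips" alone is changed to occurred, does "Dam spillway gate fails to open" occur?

No

Counterfactual: set "North remote link trips" to occurred.
Control chain unavailable [OR]: North remote link trips=occurs, B wire rope is inoperative=occurs → at least one input occurs → occurs.
Local branch inoperative [AND]: Control chain unavailable=occurs, Gearbox lost=occurs, Power feeder stuck=occurs, Manual crank is out=occurs → all inputs occur → occurs.
Remote branch lost [AND]: Local branch inoperative=occurs, North position sensor trips=occurs → all inputs occur → occurs.
Power feed lost [OR]: #2 limit switch is inoperative=not, North hoist motor failed=occurs → at least one input occurs → occurs.
Backup hoist down [AND]: C wire rope 2 failed=not, Upper gearbox 2 is inoperative=occurs, Secondary power feeder 2 trips=occurs → not all inputs occur → does not occur.
Hoist path inoperative [AND]: Remote link 2 lost=occurs, Backup hoist down=not, North manual crank 2 faulted=occurs → not all inputs occur → does not occur.
Control chain 2 down [AND]: Local panel trips=occurs, #3 brake is out=occurs, Hoist path inoperative=not → not all inputs occur → does not occur.
Dam spillway gate fails to open [AND]: Remote branch lost=occurs, Power feed lost=occurs, Control chain 2 down=not, Backup position sensor 2 is out=occurs → not all inputs occur → does not occur.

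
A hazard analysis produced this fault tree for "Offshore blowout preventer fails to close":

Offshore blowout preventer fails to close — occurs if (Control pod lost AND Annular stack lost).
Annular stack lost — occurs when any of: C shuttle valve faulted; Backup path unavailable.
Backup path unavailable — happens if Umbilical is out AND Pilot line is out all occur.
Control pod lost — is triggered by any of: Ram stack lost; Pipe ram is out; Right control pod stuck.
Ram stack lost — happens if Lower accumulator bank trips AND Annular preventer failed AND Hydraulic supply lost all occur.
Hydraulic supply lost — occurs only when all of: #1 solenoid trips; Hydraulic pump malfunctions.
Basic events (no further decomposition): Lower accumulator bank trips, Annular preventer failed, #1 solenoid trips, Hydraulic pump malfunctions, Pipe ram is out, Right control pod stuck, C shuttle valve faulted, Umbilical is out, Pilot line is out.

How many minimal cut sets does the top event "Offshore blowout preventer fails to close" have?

6

Hydraulic supply lost [AND]: one cut set from each child combined → 1 × 1 = 1 cut set(s).
Ram stack lost [AND]: one cut set from each child combined → 1 × 1 × 1 = 1 cut set(s).
Control pod lost [OR]: union of children's cut sets → 3 cut set(s).
Backup path unavailable [AND]: one cut set from each child combined → 1 × 1 = 1 cut set(s).
Annular stack lost [OR]: union of children's cut sets → 2 cut set(s).
Offshore blowout preventer fails to close [AND]: one cut set from each child combined → 3 × 2 = 6 cut set(s).
Minimal cut sets: {#1 solenoid trips, Annular preventer failed, C shuttle valve faulted, Hydraulic pump malfunctions, Lower accumulator bank trips}; {#1 solenoid trips, Annular preventer failed, Hydraulic pump malfunctions, Lower accumulator bank trips, Pilot line is out, Umbilical is out}; {C shuttle valve faulted, Pipe ram is out}; {Pilot line is out, Pipe ram is out, Umbilical is out}; {C shuttle valve faulted, Right control pod stuck}; {Pilot line is out, Right control pod stuck, Umbilical is out}.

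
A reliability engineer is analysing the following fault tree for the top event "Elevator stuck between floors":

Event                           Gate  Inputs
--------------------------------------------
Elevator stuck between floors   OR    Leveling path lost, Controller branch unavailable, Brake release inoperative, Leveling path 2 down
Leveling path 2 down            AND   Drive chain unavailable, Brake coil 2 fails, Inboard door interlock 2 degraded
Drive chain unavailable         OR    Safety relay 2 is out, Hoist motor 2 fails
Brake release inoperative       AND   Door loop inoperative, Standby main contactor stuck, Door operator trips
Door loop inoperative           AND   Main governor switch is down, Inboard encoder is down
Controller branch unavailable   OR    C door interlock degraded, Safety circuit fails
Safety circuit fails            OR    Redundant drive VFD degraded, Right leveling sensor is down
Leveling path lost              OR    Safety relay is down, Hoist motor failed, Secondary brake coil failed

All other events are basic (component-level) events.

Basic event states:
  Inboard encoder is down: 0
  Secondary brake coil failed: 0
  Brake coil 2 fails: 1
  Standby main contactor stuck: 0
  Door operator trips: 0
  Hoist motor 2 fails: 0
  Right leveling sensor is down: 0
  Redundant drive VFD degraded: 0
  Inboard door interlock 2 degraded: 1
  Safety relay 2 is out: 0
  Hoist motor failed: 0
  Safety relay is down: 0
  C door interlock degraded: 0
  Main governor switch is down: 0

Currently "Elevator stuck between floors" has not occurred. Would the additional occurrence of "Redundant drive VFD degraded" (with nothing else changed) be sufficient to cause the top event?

Yes

Counterfactual: set "Redundant drive VFD degraded" to occurred.
Leveling path lost [OR]: Safety relay is down=not, Hoist motor failed=not, Secondary brake coil failed=not → no input occurs → does not occur.
Safety circuit fails [OR]: Redundant drive VFD degraded=occurs, Right leveling sensor is down=not → at least one input occurs → occurs.
Controller branch unavailable [OR]: C door interlock degraded=not, Safety circuit fails=occurs → at least one input occurs → occurs.
Door loop inoperative [AND]: Main governor switch is down=not, Inboard encoder is down=not → not all inputs occur → does not occur.
Brake release inoperative [AND]: Door loop inoperative=not, Standby main contactor stuck=not, Door operator trips=not → not all inputs occur → does not occur.
Drive chain unavailable [OR]: Safety relay 2 is out=not, Hoist motor 2 fails=not → no input occurs → does not occur.
Leveling path 2 down [AND]: Drive chain unavailable=not, Brake coil 2 fails=occurs, Inboard door interlock 2 degraded=occurs → not all inputs occur → does not occur.
Elevator stuck between floors [OR]: Leveling path lost=not, Controller branch unavailable=occurs, Brake release inoperative=not, Leveling path 2 down=not → at least one input occurs → occurs.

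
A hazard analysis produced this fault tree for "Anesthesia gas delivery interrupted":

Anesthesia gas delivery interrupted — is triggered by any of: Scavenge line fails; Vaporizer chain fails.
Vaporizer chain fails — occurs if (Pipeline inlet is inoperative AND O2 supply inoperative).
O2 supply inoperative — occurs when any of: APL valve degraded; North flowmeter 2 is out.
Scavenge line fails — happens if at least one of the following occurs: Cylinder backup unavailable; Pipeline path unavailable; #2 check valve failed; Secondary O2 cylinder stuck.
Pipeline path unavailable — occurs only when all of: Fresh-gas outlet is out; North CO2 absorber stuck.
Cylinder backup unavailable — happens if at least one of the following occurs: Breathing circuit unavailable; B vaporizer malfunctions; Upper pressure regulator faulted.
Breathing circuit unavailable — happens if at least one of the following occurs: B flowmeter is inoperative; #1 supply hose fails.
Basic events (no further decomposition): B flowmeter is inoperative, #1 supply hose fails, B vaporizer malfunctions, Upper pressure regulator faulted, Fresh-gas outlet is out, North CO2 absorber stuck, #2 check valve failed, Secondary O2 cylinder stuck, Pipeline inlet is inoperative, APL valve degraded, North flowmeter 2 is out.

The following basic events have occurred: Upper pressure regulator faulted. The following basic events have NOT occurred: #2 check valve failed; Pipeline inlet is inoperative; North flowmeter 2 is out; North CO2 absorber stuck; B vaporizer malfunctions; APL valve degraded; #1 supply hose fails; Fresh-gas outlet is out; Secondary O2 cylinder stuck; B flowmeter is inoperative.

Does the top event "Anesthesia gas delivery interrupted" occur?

Yes

Breathing circuit unavailable [OR]: B flowmeter is inoperative=not, #1 supply hose fails=not → no input occurs → does not occur.
Cylinder backup unavailable [OR]: Breathing circuit unavailable=not, B vaporizer malfunctions=not, Upper pressure regulator faulted=occurs → at least one input occurs → occurs.
Pipeline path unavailable [AND]: Fresh-gas outlet is out=not, North CO2 absorber stuck=not → not all inputs occur → does not occur.
Scavenge line fails [OR]: Cylinder backup unavailable=occurs, Pipeline path unavailable=not, #2 check valve failed=not, Secondary O2 cylinder stuck=not → at least one input occurs → occurs.
O2 supply inoperative [OR]: APL valve degraded=not, North flowmeter 2 is out=not → no input occurs → does not occur.
Vaporizer chain fails [AND]: Pipeline inlet is inoperative=not, O2 supply inoperative=not → not all inputs occur → does not occur.
Anesthesia gas delivery interrupted [OR]: Scavenge line fails=occurs, Vaporizer chain fails=not → at least one input occurs → occurs.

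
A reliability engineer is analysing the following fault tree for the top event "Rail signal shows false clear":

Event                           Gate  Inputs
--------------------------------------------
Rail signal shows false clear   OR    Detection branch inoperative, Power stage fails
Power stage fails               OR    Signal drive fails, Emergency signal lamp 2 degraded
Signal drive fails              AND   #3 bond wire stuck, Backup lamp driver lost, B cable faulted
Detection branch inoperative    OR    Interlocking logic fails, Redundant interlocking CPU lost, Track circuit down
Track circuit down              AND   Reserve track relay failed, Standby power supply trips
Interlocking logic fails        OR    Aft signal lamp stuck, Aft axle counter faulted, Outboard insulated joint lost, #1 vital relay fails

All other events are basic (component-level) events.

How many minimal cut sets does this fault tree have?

Interlocking logic fails [OR]: union of children's cut sets → 4 cut set(s).
Track circuit down [AND]: one cut set from each child combined → 1 × 1 = 1 cut set(s).
Detection branch inoperative [OR]: union of children's cut sets → 6 cut set(s).
Signal drive fails [AND]: one cut set from each child combined → 1 × 1 × 1 = 1 cut set(s).
Power stage fails [OR]: union of children's cut sets → 2 cut set(s).
Rail signal shows false clear [OR]: union of children's cut sets → 8 cut set(s).
Minimal cut sets: {Aft signal lamp stuck}; {Aft axle counter faulted}; {Outboard insulated joint lost}; {#1 vital relay fails}; {Redundant interlocking CPU lost}; {Reserve track relay failed, Standby power supply trips}; {#3 bond wire stuck, B cable faulted, Backup lamp driver lost}; {Emergency signal lamp 2 degraded}.

8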